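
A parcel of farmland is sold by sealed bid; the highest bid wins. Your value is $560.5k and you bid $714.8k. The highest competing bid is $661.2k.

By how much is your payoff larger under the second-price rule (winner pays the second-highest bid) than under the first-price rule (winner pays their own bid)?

You have the highest bid, so you win under either rule.
Second-price: pay $661.2k → payoff −$100.7k.
First-price: pay your own bid $714.8k → payoff −$154.3k.
Difference = −$100.7k − (−$154.3k) = $53.6k.

$53.6k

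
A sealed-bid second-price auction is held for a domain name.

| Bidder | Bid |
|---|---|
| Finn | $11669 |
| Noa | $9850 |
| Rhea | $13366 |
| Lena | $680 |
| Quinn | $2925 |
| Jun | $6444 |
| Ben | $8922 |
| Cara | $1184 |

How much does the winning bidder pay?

Highest bid: Rhea at $13366, so Rhea wins.
Second-highest bid: Finn at $11669 — that is the price the winner pays.

$11669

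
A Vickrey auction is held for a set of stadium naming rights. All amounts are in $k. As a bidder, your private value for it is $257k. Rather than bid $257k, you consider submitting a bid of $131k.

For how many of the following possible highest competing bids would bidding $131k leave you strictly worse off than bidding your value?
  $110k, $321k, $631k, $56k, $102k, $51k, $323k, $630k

The deviation hurts exactly when the highest competing bid lies strictly between $131k and $257k — underbidding then forfeits a profitable win.
$110k: below both → same outcome either way.
$321k: above both → same outcome either way.
$631k: above both → same outcome either way.
$56k: below both → same outcome either way.
$102k: below both → same outcome either way.
$51k: below both → same outcome either way.
$323k: above both → same outcome either way.
$630k: above both → same outcome either way.
Count: 0.

0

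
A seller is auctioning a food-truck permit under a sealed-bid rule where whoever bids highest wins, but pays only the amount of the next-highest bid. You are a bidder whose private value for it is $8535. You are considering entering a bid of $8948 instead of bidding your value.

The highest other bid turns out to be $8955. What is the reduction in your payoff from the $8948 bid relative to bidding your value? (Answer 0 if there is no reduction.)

Bidding your value $8535: you lose (since $8535 < $8955). Payoff $0.
Bidding $8948: you lose. Payoff $0.
Difference = $0 − $0 = $0; both bids lead to the same outcome because the competing bid is above both your value and your alternative bid.
Because the price is fixed by the runner-up's bid, deviating from your value can only change a good outcome into a bad one — never the reverse.

$0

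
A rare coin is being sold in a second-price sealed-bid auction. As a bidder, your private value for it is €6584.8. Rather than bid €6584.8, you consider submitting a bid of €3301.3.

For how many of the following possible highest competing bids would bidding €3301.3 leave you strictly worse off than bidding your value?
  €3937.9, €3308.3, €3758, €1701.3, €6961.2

The deviation hurts exactly when the highest competing bid lies strictly between €3301.3 and €6584.8 — underbidding then forfeits a profitable win.
€3937.9: inside the interval → strictly worse (loss €2646.9).
€3308.3: inside the interval → strictly worse (loss €3276.5).
€3758: inside the interval → strictly worse (loss €2826.8).
€1701.3: below both → same outcome either way.
€6961.2: above both → same outcome either way.
Count: 3.

3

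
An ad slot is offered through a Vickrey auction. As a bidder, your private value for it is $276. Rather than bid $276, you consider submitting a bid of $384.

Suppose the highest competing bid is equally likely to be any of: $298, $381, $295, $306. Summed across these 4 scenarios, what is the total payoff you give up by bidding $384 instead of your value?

The deviation costs you only when the competing bid falls strictly between $276 and $384; elsewhere both bids give the same outcome.
$298: truthful payoff $0, deviation payoff −$22 → loss $22.
$381: truthful payoff $0, deviation payoff −$105 → loss $105.
$295: truthful payoff $0, deviation payoff −$19 → loss $19.
$306: truthful payoff $0, deviation payoff −$30 → loss $30.
Total loss = $22 + $105 + $19 + $30 = $176.

$176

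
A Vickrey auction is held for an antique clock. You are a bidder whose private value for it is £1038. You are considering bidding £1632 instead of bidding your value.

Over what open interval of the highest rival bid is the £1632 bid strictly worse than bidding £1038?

(£1038, £1632)

If the competing bid is below £1038, both bids win at the same price — no difference.
If it is above £1632, both bids lose — no difference.
If it lies strictly between £1038 and £1632, bidding your value loses (payoff 0) while bidding £1632 wins at a price above your value (payoff negative).
So the deviation strictly hurts on the open interval (£1038, £1632).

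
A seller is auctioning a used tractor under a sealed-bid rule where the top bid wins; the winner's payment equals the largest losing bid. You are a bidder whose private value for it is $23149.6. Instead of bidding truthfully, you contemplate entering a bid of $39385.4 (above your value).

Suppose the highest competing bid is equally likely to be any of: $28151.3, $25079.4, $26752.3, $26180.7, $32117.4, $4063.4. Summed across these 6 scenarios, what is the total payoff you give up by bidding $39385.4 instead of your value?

The deviation costs you only when the competing bid falls strictly between $23149.6 and $39385.4; elsewhere both bids give the same outcome.
$28151.3: truthful payoff $0, deviation payoff −$5001.7 → loss $5001.7.
$25079.4: truthful payoff $0, deviation payoff −$1929.8 → loss $1929.8.
$26752.3: truthful payoff $0, deviation payoff −$3602.7 → loss $3602.7.
$26180.7: truthful payoff $0, deviation payoff −$3031.1 → loss $3031.1.
$32117.4: truthful payoff $0, deviation payoff −$8967.8 → loss $8967.8.
$4063.4: outcomes coincide → loss $0.
Total loss = $5001.7 + $1929.8 + $3602.7 + $3031.1 + $8967.8 = $22533.1.

$22533.1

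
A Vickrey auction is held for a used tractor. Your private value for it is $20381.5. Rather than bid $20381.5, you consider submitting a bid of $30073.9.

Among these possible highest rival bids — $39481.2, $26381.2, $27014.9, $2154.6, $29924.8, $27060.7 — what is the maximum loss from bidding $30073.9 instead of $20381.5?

$39481.2: same outcome either way → loss $0.
$26381.2: truthful gives $0, deviation gives −$5999.7 → loss $5999.7.
$27014.9: truthful gives $0, deviation gives −$6633.4 → loss $6633.4.
$2154.6: same outcome either way → loss $0.
$29924.8: truthful gives $0, deviation gives −$9543.3 → loss $9543.3.
$27060.7: truthful gives $0, deviation gives −$6679.2 → loss $6679.2.
Maximum loss: $9543.3.

$9543.3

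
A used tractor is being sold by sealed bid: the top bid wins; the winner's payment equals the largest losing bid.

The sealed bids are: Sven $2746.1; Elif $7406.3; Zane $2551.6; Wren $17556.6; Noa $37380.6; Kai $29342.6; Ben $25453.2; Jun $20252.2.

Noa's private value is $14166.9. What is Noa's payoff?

−$15175.7

Highest bid: Noa at $37380.6, so Noa wins.
Second-highest bid: Kai at $29342.6 — that is the price the winner pays.
Noa's payoff = value − price = $14166.9 − $29342.6 = −$15175.7.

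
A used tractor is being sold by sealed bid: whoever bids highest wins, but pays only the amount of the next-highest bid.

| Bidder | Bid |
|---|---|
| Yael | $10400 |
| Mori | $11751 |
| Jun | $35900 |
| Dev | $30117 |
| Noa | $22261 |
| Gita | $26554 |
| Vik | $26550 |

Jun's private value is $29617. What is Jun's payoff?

Highest bid: Jun at $35900, so Jun wins.
Second-highest bid: Dev at $30117 — that is the price the winner pays.
Jun's payoff = value − price = $29617 − $30117 = −$500.

−$500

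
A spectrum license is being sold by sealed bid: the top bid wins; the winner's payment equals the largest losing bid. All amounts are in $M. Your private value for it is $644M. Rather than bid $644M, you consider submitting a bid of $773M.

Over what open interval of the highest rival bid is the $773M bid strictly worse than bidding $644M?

($644M, $773M)

If the competing bid is below $644M, both bids win at the same price — no difference.
If it is above $773M, both bids lose — no difference.
If it lies strictly between $644M and $773M, bidding your value loses (payoff 0) while bidding $773M wins at a price above your value (payoff negative).
So the deviation strictly hurts on the open interval ($644M, $773M).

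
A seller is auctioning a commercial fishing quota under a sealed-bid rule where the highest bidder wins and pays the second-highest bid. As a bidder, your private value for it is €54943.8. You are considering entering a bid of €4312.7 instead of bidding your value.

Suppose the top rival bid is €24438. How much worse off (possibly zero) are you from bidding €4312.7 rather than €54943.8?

€30505.8

Bidding your value €54943.8: you win (since €54943.8 > €24438) and pay €24438. Payoff €30505.8.
Bidding €4312.7: you lose. Payoff €0.
The competing bid €24438 lies between your shaded bid and your value, so underbidding forfeits an item you could have won at a profitable price.
Loss from deviating = €30505.8 − (€0) = €30505.8.
Because the price is fixed by the runner-up's bid, deviating from your value can only change a good outcome into a bad one — never the reverse.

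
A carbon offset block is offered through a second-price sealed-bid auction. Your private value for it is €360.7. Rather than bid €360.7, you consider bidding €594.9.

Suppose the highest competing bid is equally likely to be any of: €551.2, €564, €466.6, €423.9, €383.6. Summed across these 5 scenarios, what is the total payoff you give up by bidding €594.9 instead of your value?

€585.8

The deviation costs you only when the competing bid falls strictly between €360.7 and €594.9; elsewhere both bids give the same outcome.
€551.2: truthful payoff €0, deviation payoff −€190.5 → loss €190.5.
€564: truthful payoff €0, deviation payoff −€203.3 → loss €203.3.
€466.6: truthful payoff €0, deviation payoff −€105.9 → loss €105.9.
€423.9: truthful payoff €0, deviation payoff −€63.2 → loss €63.2.
€383.6: truthful payoff €0, deviation payoff −€22.9 → loss €22.9.
Total loss = €190.5 + €203.3 + €105.9 + €63.2 + €22.9 = €585.8.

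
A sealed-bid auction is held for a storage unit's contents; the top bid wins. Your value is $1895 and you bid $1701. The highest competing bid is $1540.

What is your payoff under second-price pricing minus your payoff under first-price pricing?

You have the highest bid, so you win under either rule.
Second-price: pay $1540 → payoff $355.
First-price: pay your own bid $1701 → payoff $194.
Difference = $355 − ($194) = $161.

$161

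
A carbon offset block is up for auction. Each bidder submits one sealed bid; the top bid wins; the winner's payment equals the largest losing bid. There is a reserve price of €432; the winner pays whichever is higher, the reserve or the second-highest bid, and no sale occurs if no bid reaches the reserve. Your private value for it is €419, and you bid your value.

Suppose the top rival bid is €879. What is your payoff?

€0

Your bid €419 is below the highest competing bid €879, so you lose. Payoff €0.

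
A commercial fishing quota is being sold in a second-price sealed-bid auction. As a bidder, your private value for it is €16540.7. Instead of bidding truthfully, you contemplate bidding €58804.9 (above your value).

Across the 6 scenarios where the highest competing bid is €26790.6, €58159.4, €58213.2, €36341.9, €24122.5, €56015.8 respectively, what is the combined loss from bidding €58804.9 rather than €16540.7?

€160399.2

The deviation costs you only when the competing bid falls strictly between €16540.7 and €58804.9; elsewhere both bids give the same outcome.
€26790.6: truthful payoff €0, deviation payoff −€10249.9 → loss €10249.9.
€58159.4: truthful payoff €0, deviation payoff −€41618.7 → loss €41618.7.
€58213.2: truthful payoff €0, deviation payoff −€41672.5 → loss €41672.5.
€36341.9: truthful payoff €0, deviation payoff −€19801.2 → loss €19801.2.
€24122.5: truthful payoff €0, deviation payoff −€7581.8 → loss €7581.8.
€56015.8: truthful payoff €0, deviation payoff −€39475.1 → loss €39475.1.
Total loss = €10249.9 + €41618.7 + €41672.5 + €19801.2 + €7581.8 + €39475.1 = €160399.2.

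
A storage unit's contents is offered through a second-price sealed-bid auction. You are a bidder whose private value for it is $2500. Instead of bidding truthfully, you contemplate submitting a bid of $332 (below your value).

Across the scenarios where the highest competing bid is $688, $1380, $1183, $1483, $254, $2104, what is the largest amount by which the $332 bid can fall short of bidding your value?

$688: truthful gives $1812, deviation gives $0 → loss $1812.
$1380: truthful gives $1120, deviation gives $0 → loss $1120.
$1183: truthful gives $1317, deviation gives $0 → loss $1317.
$1483: truthful gives $1017, deviation gives $0 → loss $1017.
$254: same outcome either way → loss $0.
$2104: truthful gives $396, deviation gives $0 → loss $396.
Maximum loss: $1812.

$1812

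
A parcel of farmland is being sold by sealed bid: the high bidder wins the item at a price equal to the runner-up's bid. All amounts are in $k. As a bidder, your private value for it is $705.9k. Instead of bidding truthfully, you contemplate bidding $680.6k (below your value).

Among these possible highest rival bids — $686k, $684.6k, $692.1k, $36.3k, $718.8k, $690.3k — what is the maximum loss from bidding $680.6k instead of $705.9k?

$21.3k

$686k: truthful gives $19.9k, deviation gives $0k → loss $19.9k.
$684.6k: truthful gives $21.3k, deviation gives $0k → loss $21.3k.
$692.1k: truthful gives $13.8k, deviation gives $0k → loss $13.8k.
$36.3k: same outcome either way → loss $0k.
$718.8k: same outcome either way → loss $0k.
$690.3k: truthful gives $15.6k, deviation gives $0k → loss $15.6k.
Maximum loss: $21.3k.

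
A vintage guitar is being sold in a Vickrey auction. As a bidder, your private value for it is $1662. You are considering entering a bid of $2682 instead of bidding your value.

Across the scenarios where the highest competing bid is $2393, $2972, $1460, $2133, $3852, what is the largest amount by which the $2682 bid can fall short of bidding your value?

$2393: truthful gives $0, deviation gives −$731 → loss $731.
$2972: same outcome either way → loss $0.
$1460: same outcome either way → loss $0.
$2133: truthful gives $0, deviation gives −$471 → loss $471.
$3852: same outcome either way → loss $0.
Maximum loss: $731.

$731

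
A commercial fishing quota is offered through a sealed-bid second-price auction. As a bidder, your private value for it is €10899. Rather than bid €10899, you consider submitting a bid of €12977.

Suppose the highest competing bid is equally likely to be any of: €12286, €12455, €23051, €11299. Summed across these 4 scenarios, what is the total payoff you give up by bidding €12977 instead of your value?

The deviation costs you only when the competing bid falls strictly between €10899 and €12977; elsewhere both bids give the same outcome.
€12286: truthful payoff €0, deviation payoff −€1387 → loss €1387.
€12455: truthful payoff €0, deviation payoff −€1556 → loss €1556.
€23051: outcomes coincide → loss €0.
€11299: truthful payoff €0, deviation payoff −€400 → loss €400.
Total loss = €1387 + €1556 + €400 = €3343.
Truthful bidding weakly dominates here: raising your bid can only win items priced above your value, and lowering it can only forfeit items priced below.

€3343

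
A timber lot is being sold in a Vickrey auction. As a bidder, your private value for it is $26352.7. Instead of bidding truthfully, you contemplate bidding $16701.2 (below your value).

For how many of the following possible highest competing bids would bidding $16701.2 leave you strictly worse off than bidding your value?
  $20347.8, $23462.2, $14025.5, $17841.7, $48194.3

3

The deviation hurts exactly when the highest competing bid lies strictly between $16701.2 and $26352.7 — underbidding then forfeits a profitable win.
$20347.8: inside the interval → strictly worse (loss $6004.9).
$23462.2: inside the interval → strictly worse (loss $2890.5).
$14025.5: below both → same outcome either way.
$17841.7: inside the interval → strictly worse (loss $8511).
$48194.3: above both → same outcome either way.
Count: 3.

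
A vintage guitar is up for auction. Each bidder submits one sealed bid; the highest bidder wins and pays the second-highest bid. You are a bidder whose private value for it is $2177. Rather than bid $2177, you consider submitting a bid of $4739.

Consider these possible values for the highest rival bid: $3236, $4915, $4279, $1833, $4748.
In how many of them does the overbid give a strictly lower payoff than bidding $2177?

2

The deviation hurts exactly when the highest competing bid lies strictly between $2177 and $4739 — overbidding then wins at a price above your value.
$3236: inside the interval → strictly worse (loss $1059).
$4915: above both → same outcome either way.
$4279: inside the interval → strictly worse (loss $2102).
$1833: below both → same outcome either way.
$4748: above both → same outcome either way.
Count: 2.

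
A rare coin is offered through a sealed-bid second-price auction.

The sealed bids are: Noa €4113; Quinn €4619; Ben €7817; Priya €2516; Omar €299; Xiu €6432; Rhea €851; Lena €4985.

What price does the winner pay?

€6432

Highest bid: Ben at €7817, so Ben wins.
Second-highest bid: Xiu at €6432 — that is the price the winner pays.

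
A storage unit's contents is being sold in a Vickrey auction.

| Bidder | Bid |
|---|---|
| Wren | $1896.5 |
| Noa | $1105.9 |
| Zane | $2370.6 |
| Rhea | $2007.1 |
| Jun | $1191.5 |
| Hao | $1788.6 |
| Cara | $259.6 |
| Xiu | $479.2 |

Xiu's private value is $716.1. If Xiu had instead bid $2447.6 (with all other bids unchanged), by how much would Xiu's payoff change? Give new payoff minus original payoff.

−$1654.5

The highest bid among the other bidders is $2370.6; Xiu's bid doesn't change that.
Original bid $479.2: Xiu is not highest (top rival bid is $2370.6); payoff $0.
Alternative bid $2447.6: Xiu is highest, pays the top rival bid $2370.6; payoff $716.1 − $2370.6 = −$1654.5.
Change in payoff = −$1654.5 − ($0) = −$1654.5.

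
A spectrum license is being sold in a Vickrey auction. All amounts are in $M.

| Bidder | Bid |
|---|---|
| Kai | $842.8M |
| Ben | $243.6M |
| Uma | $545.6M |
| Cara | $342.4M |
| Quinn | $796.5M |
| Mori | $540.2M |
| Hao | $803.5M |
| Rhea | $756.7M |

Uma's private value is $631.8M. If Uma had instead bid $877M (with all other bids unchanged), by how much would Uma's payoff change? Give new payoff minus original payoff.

The highest bid among the other bidders is $842.8M; Uma's bid doesn't change that.
Original bid $545.6M: Uma is not highest (top rival bid is $842.8M); payoff $0M.
Alternative bid $877M: Uma is highest, pays the top rival bid $842.8M; payoff $631.8M − $842.8M = −$211M.
Change in payoff = −$211M − ($0M) = −$211M.

−$211M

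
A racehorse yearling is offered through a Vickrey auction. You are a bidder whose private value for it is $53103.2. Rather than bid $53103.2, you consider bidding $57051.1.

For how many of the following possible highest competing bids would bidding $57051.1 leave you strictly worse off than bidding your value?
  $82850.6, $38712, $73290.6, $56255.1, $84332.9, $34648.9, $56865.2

The deviation hurts exactly when the highest competing bid lies strictly between $53103.2 and $57051.1 — overbidding then wins at a price above your value.
$82850.6: above both → same outcome either way.
$38712: below both → same outcome either way.
$73290.6: above both → same outcome either way.
$56255.1: inside the interval → strictly worse (loss $3151.9).
$84332.9: above both → same outcome either way.
$34648.9: below both → same outcome either way.
$56865.2: inside the interval → strictly worse (loss $3762).
Count: 2.

2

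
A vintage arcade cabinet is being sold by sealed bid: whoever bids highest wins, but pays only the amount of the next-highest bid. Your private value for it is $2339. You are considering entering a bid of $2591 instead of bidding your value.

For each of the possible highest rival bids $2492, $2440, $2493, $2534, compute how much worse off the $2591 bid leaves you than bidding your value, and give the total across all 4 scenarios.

$603

The deviation costs you only when the competing bid falls strictly between $2339 and $2591; elsewhere both bids give the same outcome.
$2492: truthful payoff $0, deviation payoff −$153 → loss $153.
$2440: truthful payoff $0, deviation payoff −$101 → loss $101.
$2493: truthful payoff $0, deviation payoff −$154 → loss $154.
$2534: truthful payoff $0, deviation payoff −$195 → loss $195.
Total loss = $153 + $101 + $154 + $195 = $603.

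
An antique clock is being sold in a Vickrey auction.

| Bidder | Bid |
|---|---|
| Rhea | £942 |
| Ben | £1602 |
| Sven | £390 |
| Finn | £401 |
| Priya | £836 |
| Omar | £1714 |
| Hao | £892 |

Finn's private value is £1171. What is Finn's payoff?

£0

Highest bid: Omar at £1714, so Omar wins.
Second-highest bid: Ben at £1602 — that is the price the winner pays.
Finn did not win, so Finn pays nothing and receives nothing: payoff £0.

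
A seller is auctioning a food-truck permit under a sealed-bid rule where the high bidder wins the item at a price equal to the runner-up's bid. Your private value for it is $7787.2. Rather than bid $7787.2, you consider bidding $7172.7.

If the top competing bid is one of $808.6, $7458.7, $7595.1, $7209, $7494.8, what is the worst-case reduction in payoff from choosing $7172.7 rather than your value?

$578.2

$808.6: same outcome either way → loss $0.
$7458.7: truthful gives $328.5, deviation gives $0 → loss $328.5.
$7595.1: truthful gives $192.1, deviation gives $0 → loss $192.1.
$7209: truthful gives $578.2, deviation gives $0 → loss $578.2.
$7494.8: truthful gives $292.4, deviation gives $0 → loss $292.4.
Maximum loss: $578.2.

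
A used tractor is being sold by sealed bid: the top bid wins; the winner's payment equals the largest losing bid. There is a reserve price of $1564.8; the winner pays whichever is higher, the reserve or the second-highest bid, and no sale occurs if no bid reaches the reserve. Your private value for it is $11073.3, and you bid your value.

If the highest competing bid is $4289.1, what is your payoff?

Your bid $11073.3 is the highest and exceeds the reserve.
Price = max(second-highest bid, reserve) = max($4289.1, $1564.8) = $4289.1.
Payoff = $11073.3 − $4289.1 = $6784.2.

$6784.2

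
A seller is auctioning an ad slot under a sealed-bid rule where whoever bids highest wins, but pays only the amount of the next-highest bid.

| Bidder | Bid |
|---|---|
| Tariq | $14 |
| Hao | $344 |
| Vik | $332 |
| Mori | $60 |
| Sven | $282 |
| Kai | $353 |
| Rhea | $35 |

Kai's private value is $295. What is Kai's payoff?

−$49

Highest bid: Kai at $353, so Kai wins.
Second-highest bid: Hao at $344 — that is the price the winner pays.
Kai's payoff = value − price = $295 − $344 = −$49.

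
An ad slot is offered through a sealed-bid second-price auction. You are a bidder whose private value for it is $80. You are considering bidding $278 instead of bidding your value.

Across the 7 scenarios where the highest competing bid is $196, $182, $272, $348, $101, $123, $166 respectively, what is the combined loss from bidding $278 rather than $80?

The deviation costs you only when the competing bid falls strictly between $80 and $278; elsewhere both bids give the same outcome.
$196: truthful payoff $0, deviation payoff −$116 → loss $116.
$182: truthful payoff $0, deviation payoff −$102 → loss $102.
$272: truthful payoff $0, deviation payoff −$192 → loss $192.
$348: outcomes coincide → loss $0.
$101: truthful payoff $0, deviation payoff −$21 → loss $21.
$123: truthful payoff $0, deviation payoff −$43 → loss $43.
$166: truthful payoff $0, deviation payoff −$86 → loss $86.
Total loss = $116 + $102 + $192 + $21 + $43 + $86 = $560.
Truthful bidding weakly dominates here: raising your bid can only win items priced above your value, and lowering it can only forfeit items priced below.

$560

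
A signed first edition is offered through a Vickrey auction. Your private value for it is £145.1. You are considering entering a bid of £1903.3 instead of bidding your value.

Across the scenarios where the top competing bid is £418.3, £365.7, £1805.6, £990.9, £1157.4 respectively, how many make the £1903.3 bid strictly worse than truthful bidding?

5

The deviation hurts exactly when the highest competing bid lies strictly between £145.1 and £1903.3 — overbidding then wins at a price above your value.
£418.3: inside the interval → strictly worse (loss £273.2).
£365.7: inside the interval → strictly worse (loss £220.6).
£1805.6: inside the interval → strictly worse (loss £1660.5).
£990.9: inside the interval → strictly worse (loss £845.8).
£1157.4: inside the interval → strictly worse (loss £1012.3).
Count: 5.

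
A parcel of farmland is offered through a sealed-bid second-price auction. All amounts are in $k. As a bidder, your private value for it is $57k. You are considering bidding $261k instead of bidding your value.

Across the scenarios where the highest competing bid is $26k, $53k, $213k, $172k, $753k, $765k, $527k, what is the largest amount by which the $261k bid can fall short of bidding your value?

$26k: same outcome either way → loss $0k.
$53k: same outcome either way → loss $0k.
$213k: truthful gives $0k, deviation gives −$156k → loss $156k.
$172k: truthful gives $0k, deviation gives −$115k → loss $115k.
$753k: same outcome either way → loss $0k.
$765k: same outcome either way → loss $0k.
$527k: same outcome either way → loss $0k.
Maximum loss: $156k.

$156k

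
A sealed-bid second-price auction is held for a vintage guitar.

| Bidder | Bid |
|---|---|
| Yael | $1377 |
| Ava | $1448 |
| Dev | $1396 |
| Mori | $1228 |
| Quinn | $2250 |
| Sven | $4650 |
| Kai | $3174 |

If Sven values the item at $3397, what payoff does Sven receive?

Highest bid: Sven at $4650, so Sven wins.
Second-highest bid: Kai at $3174 — that is the price the winner pays.
Sven's payoff = value − price = $3397 − $3174 = $223.

$223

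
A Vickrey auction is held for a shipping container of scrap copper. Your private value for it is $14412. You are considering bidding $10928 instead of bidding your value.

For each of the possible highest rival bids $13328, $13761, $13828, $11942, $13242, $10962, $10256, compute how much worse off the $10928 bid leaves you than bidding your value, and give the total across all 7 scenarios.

$9409

The deviation costs you only when the competing bid falls strictly between $10928 and $14412; elsewhere both bids give the same outcome.
$13328: truthful payoff $1084, deviation payoff $0 → loss $1084.
$13761: truthful payoff $651, deviation payoff $0 → loss $651.
$13828: truthful payoff $584, deviation payoff $0 → loss $584.
$11942: truthful payoff $2470, deviation payoff $0 → loss $2470.
$13242: truthful payoff $1170, deviation payoff $0 → loss $1170.
$10962: truthful payoff $3450, deviation payoff $0 → loss $3450.
$10256: outcomes coincide → loss $0.
Total loss = $1084 + $651 + $584 + $2470 + $1170 + $3450 = $9409.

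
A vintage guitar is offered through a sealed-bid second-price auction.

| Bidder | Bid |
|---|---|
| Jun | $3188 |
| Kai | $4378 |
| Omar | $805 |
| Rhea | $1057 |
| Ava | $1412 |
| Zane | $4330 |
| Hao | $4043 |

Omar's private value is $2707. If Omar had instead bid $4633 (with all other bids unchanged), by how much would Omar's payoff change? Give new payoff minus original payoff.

−$1671

The highest bid among the other bidders is $4378; Omar's bid doesn't change that.
Original bid $805: Omar is not highest (top rival bid is $4378); payoff $0.
Alternative bid $4633: Omar is highest, pays the top rival bid $4378; payoff $2707 − $4378 = −$1671.
Change in payoff = −$1671 − ($0) = −$1671.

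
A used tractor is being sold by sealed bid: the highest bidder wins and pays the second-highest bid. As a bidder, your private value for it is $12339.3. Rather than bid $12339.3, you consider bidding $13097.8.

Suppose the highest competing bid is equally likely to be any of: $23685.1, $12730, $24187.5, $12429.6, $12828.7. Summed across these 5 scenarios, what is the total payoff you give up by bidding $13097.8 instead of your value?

$970.4

The deviation costs you only when the competing bid falls strictly between $12339.3 and $13097.8; elsewhere both bids give the same outcome.
$23685.1: outcomes coincide → loss $0.
$12730: truthful payoff $0, deviation payoff −$390.7 → loss $390.7.
$24187.5: outcomes coincide → loss $0.
$12429.6: truthful payoff $0, deviation payoff −$90.3 → loss $90.3.
$12828.7: truthful payoff $0, deviation payoff −$489.4 → loss $489.4.
Total loss = $390.7 + $90.3 + $489.4 = $970.4.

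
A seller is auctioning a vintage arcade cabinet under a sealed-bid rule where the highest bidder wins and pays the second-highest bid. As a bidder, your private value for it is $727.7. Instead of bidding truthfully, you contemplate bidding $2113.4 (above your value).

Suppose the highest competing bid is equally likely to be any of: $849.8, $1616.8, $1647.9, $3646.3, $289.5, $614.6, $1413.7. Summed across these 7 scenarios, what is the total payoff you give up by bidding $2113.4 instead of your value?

$2617.4

The deviation costs you only when the competing bid falls strictly between $727.7 and $2113.4; elsewhere both bids give the same outcome.
$849.8: truthful payoff $0, deviation payoff −$122.1 → loss $122.1.
$1616.8: truthful payoff $0, deviation payoff −$889.1 → loss $889.1.
$1647.9: truthful payoff $0, deviation payoff −$920.2 → loss $920.2.
$3646.3: outcomes coincide → loss $0.
$289.5: outcomes coincide → loss $0.
$614.6: outcomes coincide → loss $0.
$1413.7: truthful payoff $0, deviation payoff −$686 → loss $686.
Total loss = $122.1 + $889.1 + $920.2 + $686 = $2617.4.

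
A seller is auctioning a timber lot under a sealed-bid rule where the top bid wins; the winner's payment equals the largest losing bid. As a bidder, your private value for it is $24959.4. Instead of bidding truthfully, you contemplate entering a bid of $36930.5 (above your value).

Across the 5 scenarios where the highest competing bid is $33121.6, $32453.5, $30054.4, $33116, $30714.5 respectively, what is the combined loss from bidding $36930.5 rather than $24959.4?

$34663

The deviation costs you only when the competing bid falls strictly between $24959.4 and $36930.5; elsewhere both bids give the same outcome.
$33121.6: truthful payoff $0, deviation payoff −$8162.2 → loss $8162.2.
$32453.5: truthful payoff $0, deviation payoff −$7494.1 → loss $7494.1.
$30054.4: truthful payoff $0, deviation payoff −$5095 → loss $5095.
$33116: truthful payoff $0, deviation payoff −$8156.6 → loss $8156.6.
$30714.5: truthful payoff $0, deviation payoff −$5755.1 → loss $5755.1.
Total loss = $8162.2 + $7494.1 + $5095 + $8156.6 + $5755.1 = $34663.
In a second-price auction your bid sets only whether you win, not what you pay, so bidding your true value is weakly dominant.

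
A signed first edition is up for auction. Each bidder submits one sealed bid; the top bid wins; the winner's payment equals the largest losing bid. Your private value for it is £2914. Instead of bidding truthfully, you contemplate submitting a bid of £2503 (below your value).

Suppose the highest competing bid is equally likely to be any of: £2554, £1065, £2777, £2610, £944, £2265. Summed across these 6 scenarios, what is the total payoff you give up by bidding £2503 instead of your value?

The deviation costs you only when the competing bid falls strictly between £2503 and £2914; elsewhere both bids give the same outcome.
£2554: truthful payoff £360, deviation payoff £0 → loss £360.
£1065: outcomes coincide → loss £0.
£2777: truthful payoff £137, deviation payoff £0 → loss £137.
£2610: truthful payoff £304, deviation payoff £0 → loss £304.
£944: outcomes coincide → loss £0.
£2265: outcomes coincide → loss £0.
Total loss = £360 + £137 + £304 = £801.

£801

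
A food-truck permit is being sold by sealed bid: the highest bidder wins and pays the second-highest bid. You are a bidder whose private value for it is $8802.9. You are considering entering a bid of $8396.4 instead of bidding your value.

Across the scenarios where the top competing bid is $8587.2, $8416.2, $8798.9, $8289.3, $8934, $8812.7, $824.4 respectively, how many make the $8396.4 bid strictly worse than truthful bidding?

The deviation hurts exactly when the highest competing bid lies strictly between $8396.4 and $8802.9 — underbidding then forfeits a profitable win.
$8587.2: inside the interval → strictly worse (loss $215.7).
$8416.2: inside the interval → strictly worse (loss $386.7).
$8798.9: inside the interval → strictly worse (loss $4).
$8289.3: below both → same outcome either way.
$8934: above both → same outcome either way.
$8812.7: above both → same outcome either way.
$824.4: below both → same outcome either way.
Count: 3.

3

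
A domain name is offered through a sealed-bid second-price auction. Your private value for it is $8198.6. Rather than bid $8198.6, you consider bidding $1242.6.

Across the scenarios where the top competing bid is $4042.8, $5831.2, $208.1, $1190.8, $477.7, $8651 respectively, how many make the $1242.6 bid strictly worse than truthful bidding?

The deviation hurts exactly when the highest competing bid lies strictly between $1242.6 and $8198.6 — underbidding then forfeits a profitable win.
$4042.8: inside the interval → strictly worse (loss $4155.8).
$5831.2: inside the interval → strictly worse (loss $2367.4).
$208.1: below both → same outcome either way.
$1190.8: below both → same outcome either way.
$477.7: below both → same outcome either way.
$8651: above both → same outcome either way.
Count: 2.

2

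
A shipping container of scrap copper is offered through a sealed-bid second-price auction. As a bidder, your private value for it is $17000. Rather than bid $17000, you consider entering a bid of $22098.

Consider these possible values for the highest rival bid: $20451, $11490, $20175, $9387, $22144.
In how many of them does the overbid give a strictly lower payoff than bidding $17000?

2

The deviation hurts exactly when the highest competing bid lies strictly between $17000 and $22098 — overbidding then wins at a price above your value.
$20451: inside the interval → strictly worse (loss $3451).
$11490: below both → same outcome either way.
$20175: inside the interval → strictly worse (loss $3175).
$9387: below both → same outcome either way.
$22144: above both → same outcome either way.
Count: 2.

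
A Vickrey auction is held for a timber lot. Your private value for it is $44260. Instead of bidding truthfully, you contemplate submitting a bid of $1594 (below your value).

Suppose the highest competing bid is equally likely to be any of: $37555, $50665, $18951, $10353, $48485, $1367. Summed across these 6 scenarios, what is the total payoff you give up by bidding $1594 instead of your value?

The deviation costs you only when the competing bid falls strictly between $1594 and $44260; elsewhere both bids give the same outcome.
$37555: truthful payoff $6705, deviation payoff $0 → loss $6705.
$50665: outcomes coincide → loss $0.
$18951: truthful payoff $25309, deviation payoff $0 → loss $25309.
$10353: truthful payoff $33907, deviation payoff $0 → loss $33907.
$48485: outcomes coincide → loss $0.
$1367: outcomes coincide → loss $0.
Total loss = $6705 + $25309 + $33907 = $65921.

$65921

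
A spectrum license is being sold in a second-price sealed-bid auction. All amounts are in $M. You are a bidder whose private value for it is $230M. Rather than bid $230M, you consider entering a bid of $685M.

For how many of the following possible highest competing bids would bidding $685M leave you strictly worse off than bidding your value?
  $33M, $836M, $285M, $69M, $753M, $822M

The deviation hurts exactly when the highest competing bid lies strictly between $230M and $685M — overbidding then wins at a price above your value.
$33M: below both → same outcome either way.
$836M: above both → same outcome either way.
$285M: inside the interval → strictly worse (loss $55M).
$69M: below both → same outcome either way.
$753M: above both → same outcome either way.
$822M: above both → same outcome either way.
Count: 1.

1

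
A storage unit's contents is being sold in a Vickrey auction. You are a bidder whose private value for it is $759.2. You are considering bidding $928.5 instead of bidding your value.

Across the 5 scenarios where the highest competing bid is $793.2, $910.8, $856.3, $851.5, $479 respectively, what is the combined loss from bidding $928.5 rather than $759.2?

$375

The deviation costs you only when the competing bid falls strictly between $759.2 and $928.5; elsewhere both bids give the same outcome.
$793.2: truthful payoff $0, deviation payoff −$34 → loss $34.
$910.8: truthful payoff $0, deviation payoff −$151.6 → loss $151.6.
$856.3: truthful payoff $0, deviation payoff −$97.1 → loss $97.1.
$851.5: truthful payoff $0, deviation payoff −$92.3 → loss $92.3.
$479: outcomes coincide → loss $0.
Total loss = $34 + $151.6 + $97.1 + $92.3 = $375.
Because the price is fixed by the runner-up's bid, deviating from your value can only change a good outcome into a bad one — never the reverse.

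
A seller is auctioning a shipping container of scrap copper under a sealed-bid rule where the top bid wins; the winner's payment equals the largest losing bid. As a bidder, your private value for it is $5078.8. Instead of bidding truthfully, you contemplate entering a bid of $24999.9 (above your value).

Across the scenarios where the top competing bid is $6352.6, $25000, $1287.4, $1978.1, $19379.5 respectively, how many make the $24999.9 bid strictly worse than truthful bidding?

The deviation hurts exactly when the highest competing bid lies strictly between $5078.8 and $24999.9 — overbidding then wins at a price above your value.
$6352.6: inside the interval → strictly worse (loss $1273.8).
$25000: above both → same outcome either way.
$1287.4: below both → same outcome either way.
$1978.1: below both → same outcome either way.
$19379.5: inside the interval → strictly worse (loss $14300.7).
Count: 2.

2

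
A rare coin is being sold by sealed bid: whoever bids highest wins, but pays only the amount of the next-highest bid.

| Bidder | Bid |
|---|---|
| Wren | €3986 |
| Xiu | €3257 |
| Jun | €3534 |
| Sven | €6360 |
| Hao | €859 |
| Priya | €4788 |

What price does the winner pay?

€4788

Highest bid: Sven at €6360, so Sven wins.
Second-highest bid: Priya at €4788 — that is the price the winner pays.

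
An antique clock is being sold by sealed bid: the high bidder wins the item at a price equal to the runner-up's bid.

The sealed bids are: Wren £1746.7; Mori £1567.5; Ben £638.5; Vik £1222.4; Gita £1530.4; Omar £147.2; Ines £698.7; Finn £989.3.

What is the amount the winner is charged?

£1567.5

Highest bid: Wren at £1746.7, so Wren wins.
Second-highest bid: Mori at £1567.5 — that is the price the winner pays.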